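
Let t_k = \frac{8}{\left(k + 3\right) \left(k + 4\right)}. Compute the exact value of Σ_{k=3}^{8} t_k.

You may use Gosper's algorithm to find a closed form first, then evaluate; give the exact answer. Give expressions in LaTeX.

Compute t_(k+1)/t_k: get (k + 3)/(k + 5).
Normal form (A,B,C) = (k + 3, k + 5, 1).
Need (k + 3)·f(k+1) − (k + 4)·f(k) = 1.
deg f ≤ 1 (via 1,1,0).
Coefficient equations give f(k) = k/3.
Get s_k = R·t_k = 8*k/(3*(k + 3)) with R(k) = B(k−1)f(k)/C(k) = k*(k + 4)/3.
Check: Δs_k = 8/(k**2 + 7*k + 12). ✓
Evaluate s at k=9 and k=3: 2 and 4/3; difference 2/3.

Σ = 2/3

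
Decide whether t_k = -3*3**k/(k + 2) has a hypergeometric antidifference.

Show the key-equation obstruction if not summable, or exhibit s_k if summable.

The ratio is 3*(k + 2)/(k + 3).
Normal form (A,B,C) = (3*k + 6, k + 3, 1).
Need (3*k + 6)·f(k+1) − (k + 2)·f(k) = 1.
d = -1 from the (1,1,0) case.
d = -1 < 0 ⇒ no nonzero polynomial f; not summable.

No — negative degree bound, so no certificate f.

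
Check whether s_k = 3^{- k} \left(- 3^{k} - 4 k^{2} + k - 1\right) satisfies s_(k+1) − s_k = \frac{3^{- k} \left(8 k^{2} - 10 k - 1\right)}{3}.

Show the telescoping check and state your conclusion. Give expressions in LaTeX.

s_(k+1) = (-3*3**k + k - 4*(k + 1)**2)/(3*3**k)
s_(k+1) − s_k = (8*k**2 - 10*k - 1)/(3*3**k)
(s_(k+1) − s_k) − t_k = 0

Valid — Δs_k = t_k.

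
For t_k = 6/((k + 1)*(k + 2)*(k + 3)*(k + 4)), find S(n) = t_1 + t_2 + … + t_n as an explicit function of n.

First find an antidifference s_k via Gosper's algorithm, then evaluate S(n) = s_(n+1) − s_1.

Compute t_(k+1)/t_k: get (k + 1)/(k + 5).
Factor: A=k + 1; B=k + 5; C=1.
Set up (k + 1)·f(k+1) − (k + 4)·f(k) − (1) = 0.
deg f ≤ 3 (via 1,1,0).
Coefficient equations give f(k) = k*(k**2 + 6*k + 11)/18.
Get s_k = R·t_k = k*(k**2 + 6*k + 11)/(3*(k + 1)*(k + 2)*(k + 3)) with R(k) = B(k−1)f(k)/C(k) = k*(k + 4)*(k**2 + 6*k + 11)/18.
Verify: 6/(k**4 + 10*k**3 + 35*k**2 + 50*k + 24) matches t_k.
Σ_(k=1)^n t_k = s_(n+1) − s_(1) = ((n**3 + 9*n**2 + 26*n + 18)/(3*(n**3 + 9*n**2 + 26*n + 24))) − (1/4), i.e. n*(n**2 + 9*n + 26)/(12*(n**3 + 9*n**2 + 26*n + 24)).

S(n) = n*(n**2 + 9*n + 26)/(12*(n**3 + 9*n**2 + 26*n + 24))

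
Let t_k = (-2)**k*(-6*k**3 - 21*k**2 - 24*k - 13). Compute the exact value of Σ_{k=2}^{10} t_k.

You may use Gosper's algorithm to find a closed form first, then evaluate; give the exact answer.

Ratio r(k) = 2*(-6*k**3 - 39*k**2 - 84*k - 64)/(6*k**3 + 21*k**2 + 24*k + 13).
Gosper form: A/B · C(k+1)/C(k) with A=-2, B=1, C=k**3 + 7*k**2/2 + 4*k + 13/6.
Key eq: (-2)·f(k+1) = (1)·f(k) + (k**3 + 7*k**2/2 + 4*k + 13/6).
Bound: deg f ≤ 3.
Coefficient equations give f(k) = -(2*k**3 + 3*k**2 + 1)/6.
Then R = B(k−1)f/C = -(2*k**3 + 3*k**2 + 1)/(6*k**3 + 21*k**2 + 24*k + 13), so s_k = R(k)·t_k = (-2)**k*(2*k**3 + 3*k**2 + 1).
Verify: (-2)**k*(-6*k**3 - 21*k**2 - 24*k - 13) matches t_k.
Σ_(k=2)^(10) t_k = s_(11) − s_(2) = -6197248 − (116) = -6197364.

Σ = -6197364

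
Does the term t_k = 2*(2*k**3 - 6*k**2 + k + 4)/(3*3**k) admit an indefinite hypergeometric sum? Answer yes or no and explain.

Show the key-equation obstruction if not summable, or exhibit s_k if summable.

Yes. s_k = (-2*k**3 + 3*k**2 - k - 4)/3**k.

The ratio is (2*k**3 - 5*k + 1)/(3*(2*k**3 - 6*k**2 + k + 4)).
Take A(k)=1/3, B(k)=1, C(k)=k**3 - 3*k**2 + k/2 + 2.
Solve (1/3)·f(k+1) − (1)·f(k) = k**3 - 3*k**2 + k/2 + 2.
Degrees (0,0,3) ⇒ d ≤ 3.
Match coefficients ⇒ f(k) = -3*(2*k**3 - 3*k**2 + k + 4)/4.
So s_k = (B(k−1)f/C)·t_k = (-3*(2*k**3 - 3*k**2 + k + 4)/(2*(2*k**3 - 6*k**2 + k + 4)))·t_k = (-2*k**3 + 3*k**2 - k - 4)/3**k.
Δs = 2*(2*k**3 - 6*k**2 + k + 4)/(3*3**k), as required.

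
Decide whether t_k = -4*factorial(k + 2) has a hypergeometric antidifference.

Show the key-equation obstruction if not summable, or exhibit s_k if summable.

No — t_k has no hypergeometric antidifference.

Compute t_(k+1)/t_k: get k + 3.
Gosper form: A/B · C(k+1)/C(k) with A=k + 3, B=1, C=1.
Key eq: (k + 3)·f(k+1) = (1)·f(k) + (1).
d = -1 from the (1,0,0) case.
Negative degree bound (-1): no f exists, t_k not Gosper-summable.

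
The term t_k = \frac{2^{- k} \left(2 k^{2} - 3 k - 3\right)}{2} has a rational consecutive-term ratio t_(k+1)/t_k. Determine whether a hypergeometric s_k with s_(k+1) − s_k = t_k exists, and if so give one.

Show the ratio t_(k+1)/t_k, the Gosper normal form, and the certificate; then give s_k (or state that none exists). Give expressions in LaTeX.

t_(k+1)/t_k = (2*k**2 + k - 4)/(2*(2*k**2 - 3*k - 3)).
A = 1/2, B = 1, C = k**2 - 3*k/2 - 3/2.
Solve (1/2)·f(k+1) − (1)·f(k) = k**2 - 3*k/2 - 3/2.
From deg A=0, deg B=0, deg C=2: d=2.
Solve for f: f(k) = -k*(2*k + 1) (degree 2 ≤ 2).
Certificate R = B(k−1)f/C = -2*k*(2*k + 1)/(2*k**2 - 3*k - 3) gives s_k = k*(-2*k - 1)/2**k.
s_(k+1) − s_k = (2*k**2 - 3*k - 3)/(2*2**k) = t_k.

s_k = 2^{- k} k \left(- 2 k - 1\right)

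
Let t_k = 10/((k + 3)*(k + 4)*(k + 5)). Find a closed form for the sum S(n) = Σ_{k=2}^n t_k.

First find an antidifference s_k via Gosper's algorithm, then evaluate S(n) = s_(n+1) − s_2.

Compute t_(k+1)/t_k: get (k + 3)/(k + 6).
A = k + 3, B = k + 6, C = 1.
Key eq: (k + 3)·f(k+1) = (k + 5)·f(k) + (1).
From deg A=1, deg B=1, deg C=0: d=2.
A polynomial solution: f(k) = k*(k + 7)/24.
Then R = B(k−1)f/C = k*(k + 5)*(k + 7)/24, so s_k = R(k)·t_k = 5*k*(k + 7)/(12*(k + 3)*(k + 4)).
s_(k+1) − s_k = 10/(k**3 + 12*k**2 + 47*k + 60) = t_k.
Evaluate: s_(n+1) = 5*(n**2 + 9*n + 8)/(12*(n**2 + 9*n + 20)); subtract s_(2) = 1/4 ⇒ S(n) = (n**2 + 9*n - 10)/(6*(n**2 + 9*n + 20)).

S(n) = (n**2 + 9*n - 10)/(6*(n**2 + 9*n + 20))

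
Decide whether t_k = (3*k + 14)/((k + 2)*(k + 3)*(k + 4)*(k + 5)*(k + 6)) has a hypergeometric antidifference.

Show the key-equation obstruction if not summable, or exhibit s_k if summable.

Step 1: r(k) = (k + 2)*(3*k + 17)/((k + 7)*(3*k + 14)).
So A=k + 2 and B=k + 7, with C=k + 14/3.
Solve (k + 2)·f(k+1) − (k + 6)·f(k) = k + 14/3.
Bound: deg f ≤ 4.
Solve for f: f(k) = k*(k + 4)*(k**2 + 10*k + 31)/90 (degree 4 ≤ 4).
Certificate R = B(k−1)f/C = k*(k + 4)*(k + 6)*(k**2 + 10*k + 31)/(30*(3*k + 14)) gives s_k = k*(k**2 + 10*k + 31)/(30*(k**3 + 10*k**2 + 31*k + 30)).
Verify: (3*k + 14)/(k**5 + 20*k**4 + 155*k**3 + 580*k**2 + 1044*k + 720) matches t_k.

Yes. s_k = k*(k**2 + 10*k + 31)/(30*(k**3 + 10*k**2 + 31*k + 30)).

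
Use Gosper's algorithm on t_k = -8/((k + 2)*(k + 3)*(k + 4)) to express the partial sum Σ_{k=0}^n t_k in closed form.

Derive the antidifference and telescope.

Compute t_(k+1)/t_k: get (k + 2)/(k + 5).
Factor: A=k + 2; B=k + 5; C=1.
Need (k + 2)·f(k+1) − (k + 4)·f(k) = 1.
Degrees (1,1,0) ⇒ d ≤ 2.
A polynomial solution: f(k) = k*(k + 5)/12.
R(k) = B(k−1)·f(k)/C(k) = k*(k + 4)*(k + 5)/12; s_k = R·t_k = 2*k*(-k - 5)/(3*(k + 2)*(k + 3)).
s_(k+1) − s_k = -8/(k**3 + 9*k**2 + 26*k + 24) = t_k.
Evaluate: s_(n+1) = 2*(-n**2 - 7*n - 6)/(3*(n**2 + 7*n + 12)); subtract s_(0) = 0 ⇒ S(n) = 2*(-n**2 - 7*n - 6)/(3*(n**2 + 7*n + 12)).

S(n) = 2*(-n**2 - 7*n - 6)/(3*(n**2 + 7*n + 12))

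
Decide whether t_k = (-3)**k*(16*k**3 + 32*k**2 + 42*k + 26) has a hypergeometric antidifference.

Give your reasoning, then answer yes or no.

Ratio r(k) = 3*(-8*k**3 - 40*k**2 - 77*k - 58)/(8*k**3 + 16*k**2 + 21*k + 13).
So A=-3 and B=1, with C=k**3 + 2*k**2 + 21*k/8 + 13/8.
Set up (-3)·f(k+1) − (1)·f(k) − (k**3 + 2*k**2 + 21*k/8 + 13/8) = 0.
From deg A=0, deg B=0, deg C=3: d=3.
Coefficient equations give f(k) = -(4*k**3 - k**2 + 3*k + 2)/16.
Certificate R = B(k−1)f/C = -(4*k**3 - k**2 + 3*k + 2)/(2*(k + 1)*(8*k**2 + 8*k + 13)) gives s_k = (-3)**k*(-4*k**3 + k**2 - 3*k - 2).
Verify: (-3)**k*(16*k**3 + 32*k**2 + 42*k + 26) matches t_k.

Yes. s_k = (-3)**k*(-4*k**3 + k**2 - 3*k - 2).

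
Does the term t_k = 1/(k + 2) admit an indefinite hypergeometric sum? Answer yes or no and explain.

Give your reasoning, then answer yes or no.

t_(k+1)/t_k = (k + 2)/(k + 3).
A = k + 2, B = k + 3, C = 1.
f must satisfy (k + 2)·f(k+1) − (k + 2)·f(k) = 1.
Degrees (1,1,0) ⇒ d ≤ 0.
Put f(k) = c0: A·f(k+1) − B(k−1)·f(k) − C = -1; need -1 = 0 — inconsistent ⇒ no f, not summable.

No — the linear system for f has no solution.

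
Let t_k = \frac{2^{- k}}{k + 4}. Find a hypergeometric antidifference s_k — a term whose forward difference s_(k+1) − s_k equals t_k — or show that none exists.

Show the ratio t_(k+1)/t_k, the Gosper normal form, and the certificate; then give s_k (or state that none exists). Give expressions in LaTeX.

Step 1: r(k) = (k + 4)/(2*(k + 5)).
Factor: A=k/2 + 2; B=k + 5; C=1.
Solve (k/2 + 2)·f(k+1) − (k + 4)·f(k) = 1.
Degrees (1,1,0) ⇒ d ≤ -1.
d = -1 < 0 ⇒ no nonzero polynomial f; not summable.

no hypergeometric antidifference exists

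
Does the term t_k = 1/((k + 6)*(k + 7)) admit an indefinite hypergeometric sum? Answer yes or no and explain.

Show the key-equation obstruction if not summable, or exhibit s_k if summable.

Yes. s_k = k/(6*(k + 6)).

r(k) = (k + 6)/(k + 8) after simplifying.
A = k + 6, B = k + 8, C = 1.
Solve (k + 6)·f(k+1) − (k + 7)·f(k) = 1.
From deg A=1, deg B=1, deg C=0: d=1.
Solve for f: f(k) = k/6 (degree 1 ≤ 1).
Then R = B(k−1)f/C = k*(k + 7)/6, so s_k = R(k)·t_k = k/(6*(k + 6)).
Δs = 1/(k**2 + 13*k + 42), as required.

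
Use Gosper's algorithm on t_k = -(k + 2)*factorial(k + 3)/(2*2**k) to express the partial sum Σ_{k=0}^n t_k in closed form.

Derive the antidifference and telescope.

S(n) = 6 - factorial(n + 4)/(2*2**n)

r(k) = (k + 3)*(k + 4)/(2*(k + 2)) after simplifying.
A = k/2 + 2, B = 1, C = k + 2.
f must satisfy (k/2 + 2)·f(k+1) − (1)·f(k) = k + 2.
Bound: deg f ≤ 0.
Match coefficients ⇒ f(k) = 2.
Certificate R = B(k−1)f/C = 2/(k + 2) gives s_k = -factorial(k + 3)/2**k.
Δs = -(k + 2)*factorial(k + 3)/(2*2**k), as required.
s_(n+1) = -2**(-n - 1)*factorial(n + 4) and s_(0) = -6, so S(n) = 6 - factorial(n + 4)/(2*2**n).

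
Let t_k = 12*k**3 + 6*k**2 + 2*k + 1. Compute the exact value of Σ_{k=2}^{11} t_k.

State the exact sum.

t_(k+1)/t_k = (12*k**3 + 42*k**2 + 50*k + 21)/(12*k**3 + 6*k**2 + 2*k + 1).
So A=1 and B=1, with C=k**3 + k**2/2 + k/6 + 1/12.
Need (1)·f(k+1) − (1)·f(k) = k**3 + k**2/2 + k/6 + 1/12.
deg f ≤ 4 (via 0,0,3).
A polynomial solution: f(k) = k*(3*k**3 - 4*k**2 + k + 1)/12.
Certificate R = B(k−1)f/C = k*(3*k**3 - 4*k**2 + k + 1)/((2*k + 1)*(6*k**2 + 1)) gives s_k = k*(3*k**3 - 4*k**2 + k + 1).
Check: Δs_k = 12*k**3 + 6*k**2 + 2*k + 1. ✓
Sum = s_(12) − s_(2); s_(12) = 55452, s_(2) = 22 ⇒ 55430.

Σ = 55430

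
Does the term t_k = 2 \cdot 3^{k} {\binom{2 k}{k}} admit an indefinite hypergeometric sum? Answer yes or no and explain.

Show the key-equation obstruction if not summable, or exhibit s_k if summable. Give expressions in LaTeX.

No; the degree bound rules out any f.

The ratio is 6*(2*k + 1)/(k + 1).
Factor: A=12*k + 6; B=k + 1; C=1.
Solve (12*k + 6)·f(k+1) − (k)·f(k) = 1.
From deg A=1, deg B=1, deg C=0: d=-1.
Bound -1 < 0, so the key equation has no polynomial solution.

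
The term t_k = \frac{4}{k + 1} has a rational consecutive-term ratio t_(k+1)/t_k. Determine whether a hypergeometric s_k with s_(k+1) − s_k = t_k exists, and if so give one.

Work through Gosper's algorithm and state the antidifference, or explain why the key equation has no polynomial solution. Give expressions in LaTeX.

The ratio is (k + 1)/(k + 2).
A = k + 1, B = k + 2, C = 1.
Set up (k + 1)·f(k+1) − (k + 1)·f(k) − (1) = 0.
Bound: deg f ≤ 0.
Write f(k) = c0. Then LHS − RHS = -1, requiring -1 = 0: contradictory. No certificate.

none — t_k is not Gosper-summable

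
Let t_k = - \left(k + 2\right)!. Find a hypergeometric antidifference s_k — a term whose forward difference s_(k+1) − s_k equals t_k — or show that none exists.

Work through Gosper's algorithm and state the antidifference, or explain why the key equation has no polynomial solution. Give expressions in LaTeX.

no hypergeometric antidifference exists

The ratio is k + 3.
Factor: A=k + 3; B=1; C=1.
Need (k + 3)·f(k+1) − (1)·f(k) = 1.
deg f ≤ -1 (via 1,0,0).
deg f ≤ -1 is impossible — no certificate.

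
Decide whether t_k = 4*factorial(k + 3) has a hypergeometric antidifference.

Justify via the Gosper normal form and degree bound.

Ratio r(k) = k + 4.
Take A(k)=k + 4, B(k)=1, C(k)=1.
Set up (k + 4)·f(k+1) − (1)·f(k) − (1) = 0.
From deg A=1, deg B=0, deg C=0: d=-1.
d = -1 < 0 ⇒ no nonzero polynomial f; not summable.

No — key equation has no polynomial f.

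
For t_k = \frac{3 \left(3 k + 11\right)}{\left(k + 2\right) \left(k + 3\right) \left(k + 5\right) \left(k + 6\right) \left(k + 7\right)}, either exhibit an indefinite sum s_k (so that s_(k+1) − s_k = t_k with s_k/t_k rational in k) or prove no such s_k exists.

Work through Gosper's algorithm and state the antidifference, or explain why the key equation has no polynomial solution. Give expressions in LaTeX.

t_(k+1)/t_k = (k + 2)*(k + 5)*(3*k + 14)/((k + 4)*(k + 8)*(3*k + 11)).
Factor: A=k + 2; B=k + 8; C=k**2 + 23*k/3 + 44/3.
Need (k + 2)·f(k+1) − (k + 7)·f(k) = k**2 + 23*k/3 + 44/3.
Bound: deg f ≤ 5.
Solving with deg f ≤ 5: f(k) = k*(k + 3)*(k + 4)*(k**2 + 13*k + 52)/180.
Certificate R = B(k−1)f/C = k*(k + 3)*(k + 7)*(k**2 + 13*k + 52)/(60*(3*k + 11)) gives s_k = k*(k**2 + 13*k + 52)/(20*(k**3 + 13*k**2 + 52*k + 60)).
Δs = 3*(3*k + 11)/(k**5 + 23*k**4 + 203*k**3 + 853*k**2 + 1692*k + 1260), as required.

s_k = \frac{k \left(k^{2} + 13 k + 52\right)}{20 \left(k^{3} + 13 k^{2} + 52 k + 60\right)}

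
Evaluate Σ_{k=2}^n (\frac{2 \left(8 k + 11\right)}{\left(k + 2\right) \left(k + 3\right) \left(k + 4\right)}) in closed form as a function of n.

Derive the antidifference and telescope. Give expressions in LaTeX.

S(n) = \frac{59 n^{2} + 93 n - 152}{20 \left(n^{2} + 7 n + 12\right)}

The ratio is (k + 2)*(8*k + 19)/((k + 5)*(8*k + 11)).
Gosper form: A/B · C(k+1)/C(k) with A=k + 2, B=k + 5, C=k + 11/8.
Set up (k + 2)·f(k+1) − (k + 4)·f(k) − (k + 11/8) = 0.
From deg A=1, deg B=1, deg C=1: d=2.
Solving with deg f ≤ 2: f(k) = k*(9*k + 13)/32.
R(k) = B(k−1)·f(k)/C(k) = k*(k + 4)*(9*k + 13)/(4*(8*k + 11)); s_k = R·t_k = k*(9*k + 13)/(2*(k + 2)*(k + 3)).
Check: Δs_k = 2*(8*k + 11)/(k**3 + 9*k**2 + 26*k + 24). ✓
Evaluate: s_(n+1) = (9*n**2 + 31*n + 22)/(2*(n**2 + 7*n + 12)); subtract s_(2) = 31/20 ⇒ S(n) = (59*n**2 + 93*n - 152)/(20*(n**2 + 7*n + 12)).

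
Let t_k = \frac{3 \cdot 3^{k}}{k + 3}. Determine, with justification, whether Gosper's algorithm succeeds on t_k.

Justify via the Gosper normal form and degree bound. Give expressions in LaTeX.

r(k) = 3*(k + 3)/(k + 4) after simplifying.
A = 3*k + 9, B = k + 4, C = 1.
Solve (3*k + 9)·f(k+1) − (k + 3)·f(k) = 1.
d = -1 from the (1,1,0) case.
Negative degree bound (-1): no f exists, t_k not Gosper-summable.

No; the degree bound rules out any f.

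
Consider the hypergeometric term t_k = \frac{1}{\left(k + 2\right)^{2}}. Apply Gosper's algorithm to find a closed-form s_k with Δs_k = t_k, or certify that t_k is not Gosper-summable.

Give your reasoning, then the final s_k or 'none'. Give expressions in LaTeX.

Ratio r(k) = (k + 2)**2/(k + 3)**2.
So A=k**2 + 4*k + 4 and B=k**2 + 6*k + 9, with C=1.
Solve (k**2 + 4*k + 4)·f(k+1) − (k**2 + 4*k + 4)·f(k) = 1.
Bound: deg f ≤ 0.
Generic f = c0 gives residual -1; -1 = 0 cannot hold, so t_k is not Gosper-summable.

no hypergeometric antidifference exists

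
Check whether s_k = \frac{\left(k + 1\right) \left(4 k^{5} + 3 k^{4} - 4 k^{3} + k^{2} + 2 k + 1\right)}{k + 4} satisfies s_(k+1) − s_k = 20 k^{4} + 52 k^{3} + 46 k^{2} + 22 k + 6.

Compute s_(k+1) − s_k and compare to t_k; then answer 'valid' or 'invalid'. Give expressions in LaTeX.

s_(k+1) = (4*k**6 + 31*k**5 + 94*k**4 + 143*k**3 + 118*k**2 + 55*k + 14)/(k + 5)
s_(k+1) − s_k = (20*k**6 + 184*k**5 + 527*k**4 + 702*k**3 + 509*k**2 + 218*k + 51)/(k**2 + 9*k + 20)
(s_(k+1) − s_k) − t_k = 3*(-16*k**5 - 129*k**4 - 258*k**3 - 205*k**2 - 92*k - 23)/(k**2 + 9*k + 20)

Invalid: residual \frac{3 \left(- 16 k^{5} - 129 k^{4} - 258 k^{3} - 205 k^{2} - 92 k - 23\right)}{k^{2} + 9 k + 20} ≠ 0.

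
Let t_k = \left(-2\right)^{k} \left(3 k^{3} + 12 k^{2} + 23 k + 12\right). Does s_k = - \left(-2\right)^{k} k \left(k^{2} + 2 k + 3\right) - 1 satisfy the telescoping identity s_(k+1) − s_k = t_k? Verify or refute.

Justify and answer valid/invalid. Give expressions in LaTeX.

Valid: the claim telescopes to t_k.

s_(k+1) = 2*(-2)**k*(k + 1)*(2*k + (k + 1)**2 + 5) - 1
s_(k+1) − s_k = (-2)**k*(3*k**3 + 12*k**2 + 23*k + 12)
(s_(k+1) − s_k) − t_k = 0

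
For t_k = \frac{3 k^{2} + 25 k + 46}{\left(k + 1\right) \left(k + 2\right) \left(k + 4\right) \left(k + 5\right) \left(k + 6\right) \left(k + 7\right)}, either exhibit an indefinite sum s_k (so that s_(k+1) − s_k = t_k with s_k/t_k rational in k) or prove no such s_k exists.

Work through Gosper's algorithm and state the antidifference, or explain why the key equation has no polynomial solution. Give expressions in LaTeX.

Ratio r(k) = (k + 1)*(k + 4)*(25*k + 3*(k + 1)**2 + 71)/((k + 3)*(k + 8)*(3*k**2 + 25*k + 46)).
Factor: A=k + 1; B=k + 8; C=k**3 + 34*k**2/3 + 121*k/3 + 46.
Set up (k + 1)·f(k+1) − (k + 7)·f(k) − (k**3 + 34*k**2/3 + 121*k/3 + 46) = 0.
Degrees (1,1,3) ⇒ d ≤ 6.
A polynomial solution: f(k) = k*(k + 2)*(k + 3)*(k + 5)*(k**2 + 11*k + 34)/72.
Then R = B(k−1)f/C = k*(k + 2)*(k + 5)*(k + 7)*(k**2 + 11*k + 34)/(24*(3*k**2 + 25*k + 46)), so s_k = R(k)·t_k = k*(k**2 + 11*k + 34)/(24*(k**3 + 11*k**2 + 34*k + 24)).
s_(k+1) − s_k = (3*k**2 + 25*k + 46)/(k**6 + 25*k**5 + 247*k**4 + 1219*k**3 + 3112*k**2 + 3796*k + 1680) = t_k.

s_k = \frac{k \left(k^{2} + 11 k + 34\right)}{24 \left(k^{3} + 11 k^{2} + 34 k + 24\right)}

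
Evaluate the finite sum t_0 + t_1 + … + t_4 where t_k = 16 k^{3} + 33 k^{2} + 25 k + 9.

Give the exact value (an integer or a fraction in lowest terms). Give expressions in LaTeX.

Compute t_(k+1)/t_k: get (16*k**3 + 81*k**2 + 139*k + 83)/(16*k**3 + 33*k**2 + 25*k + 9).
Normal form (A,B,C) = (1, 1, k**3 + 33*k**2/16 + 25*k/16 + 9/16).
Key eq: (1)·f(k+1) = (1)·f(k) + (k**3 + 33*k**2/16 + 25*k/16 + 9/16).
d = 4 from the (0,0,3) case.
Solve for f: f(k) = k*(4*k**3 + 3*k**2 + 2)/16 (degree 4 ≤ 4).
Certificate R = B(k−1)f/C = k*(4*k**3 + 3*k**2 + 2)/(16*k**3 + 33*k**2 + 25*k + 9) gives s_k = k*(4*k**3 + 3*k**2 + 2).
s_(k+1) − s_k = 16*k**3 + 33*k**2 + 25*k + 9 = t_k.
Evaluate s at k=5 and k=0: 2885 and 0; difference 2885.

Σ = 2885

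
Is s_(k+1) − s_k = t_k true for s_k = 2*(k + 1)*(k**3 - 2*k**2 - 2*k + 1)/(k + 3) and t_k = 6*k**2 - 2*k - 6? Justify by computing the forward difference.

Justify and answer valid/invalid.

Invalid: residual 8*(-k**3 - 5*k**2 + 2*k + 5)/(k**2 + 7*k + 12) ≠ 0.

s_(k+1) = 2*(k**4 + 3*k**3 - k**2 - 8*k - 4)/(k + 4)
s_(k+1) − s_k = 2*(3*k**4 + 16*k**3 + 6*k**2 - 25*k - 16)/(k**2 + 7*k + 12)
(s_(k+1) − s_k) − t_k = 8*(-k**3 - 5*k**2 + 2*k + 5)/(k**2 + 7*k + 12)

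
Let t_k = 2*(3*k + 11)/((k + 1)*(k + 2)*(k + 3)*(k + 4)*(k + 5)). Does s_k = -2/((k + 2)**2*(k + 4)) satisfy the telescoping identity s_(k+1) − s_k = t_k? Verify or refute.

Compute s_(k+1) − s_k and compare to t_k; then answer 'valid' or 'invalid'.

Invalid: residual 2*(-4*k**2 - 25*k - 37)/(k**7 + 20*k**6 + 166*k**5 + 740*k**4 + 1909*k**3 + 2840*k**2 + 2244*k + 720) ≠ 0.

s_(k+1) = -2/((k + 3)**2*(k + 5))
s_(k+1) − s_k = -2/((k + 3)**2*(k + 5)) + 2/((k + 2)**2*(k + 4))
(s_(k+1) − s_k) − t_k = 2*(-4*k**2 - 25*k - 37)/(k**7 + 20*k**6 + 166*k**5 + 740*k**4 + 1909*k**3 + 2840*k**2 + 2244*k + 720)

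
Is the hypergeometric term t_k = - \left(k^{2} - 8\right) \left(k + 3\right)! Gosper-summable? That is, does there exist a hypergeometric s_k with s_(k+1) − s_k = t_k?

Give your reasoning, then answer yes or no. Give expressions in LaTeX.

Yes. s_k = - \left(k - 4\right) \left(k + 3\right)!.

Ratio r(k) = (k + 4)*((k + 1)**2 - 8)/(k**2 - 8).
So A=k + 4 and B=1, with C=k**2 - 8.
Set up (k + 4)·f(k+1) − (1)·f(k) − (k**2 - 8) = 0.
From deg A=1, deg B=0, deg C=2: d=1.
Match coefficients ⇒ f(k) = k - 4.
Certificate R = B(k−1)f/C = (k - 4)/(k**2 - 8) gives s_k = -(k - 4)*factorial(k + 3).
Verify: -(k**2 - 8)*factorial(k + 3) matches t_k.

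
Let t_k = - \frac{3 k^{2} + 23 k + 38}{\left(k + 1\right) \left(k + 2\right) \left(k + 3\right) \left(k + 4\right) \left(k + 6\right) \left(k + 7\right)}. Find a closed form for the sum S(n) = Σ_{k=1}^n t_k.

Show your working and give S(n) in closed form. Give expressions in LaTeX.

S(n) = \frac{n \left(- n^{2} - 13 n - 50\right)}{56 \left(n^{3} + 13 n^{2} + 50 n + 56\right)}

t_(k+1)/t_k = (k + 1)*(k + 6)*(23*k + 3*(k + 1)**2 + 61)/((k + 5)*(k + 8)*(3*k**2 + 23*k + 38)).
So A=k + 1 and B=k + 8, with C=k**3 + 38*k**2/3 + 51*k + 190/3.
Set up (k + 1)·f(k+1) − (k + 7)·f(k) − (k**3 + 38*k**2/3 + 51*k + 190/3) = 0.
Degrees (1,1,3) ⇒ d ≤ 6.
Solve for f: f(k) = k*(k + 2)*(k + 4)*(k + 5)*(k**2 + 10*k + 27)/54 (degree 6 ≤ 6).
Then R = B(k−1)f/C = k*(k + 2)*(k + 4)*(k + 7)*(k**2 + 10*k + 27)/(18*(3*k**2 + 23*k + 38)), so s_k = R(k)·t_k = k*(-k**2 - 10*k - 27)/(18*(k**3 + 10*k**2 + 27*k + 18)).
s_(k+1) − s_k = (-3*k**2 - 23*k - 38)/(k**6 + 23*k**5 + 207*k**4 + 925*k**3 + 2144*k**2 + 2412*k + 1008) = t_k.
Evaluate: s_(n+1) = (-n**3 - 13*n**2 - 50*n - 38)/(18*(n**3 + 13*n**2 + 50*n + 56)); subtract s_(1) = -19/504 ⇒ S(n) = n*(-n**2 - 13*n - 50)/(56*(n**3 + 13*n**2 + 50*n + 56)).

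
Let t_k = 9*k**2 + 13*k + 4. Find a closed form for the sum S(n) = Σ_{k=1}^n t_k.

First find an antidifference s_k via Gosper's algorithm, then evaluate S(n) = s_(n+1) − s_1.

Step 1: r(k) = (9*k**2 + 31*k + 26)/(9*k**2 + 13*k + 4).
Normal form (A,B,C) = (1, 1, k**2 + 13*k/9 + 4/9).
Solve (1)·f(k+1) − (1)·f(k) = k**2 + 13*k/9 + 4/9.
d = 3 from the (0,0,2) case.
Solving with deg f ≤ 3: f(k) = k*(k + 1)*(3*k - 1)/9.
R(k) = B(k−1)·f(k)/C(k) = k*(3*k - 1)/(9*k + 4); s_k = R·t_k = k*(3*k**2 + 2*k - 1).
Verify: 9*k**2 + 13*k + 4 matches t_k.
Σ_(k=1)^n t_k = s_(n+1) − s_(1) = (3*n**3 + 11*n**2 + 12*n + 4) − (4), i.e. n*(3*n**2 + 11*n + 12).

S(n) = n*(3*n**2 + 11*n + 12)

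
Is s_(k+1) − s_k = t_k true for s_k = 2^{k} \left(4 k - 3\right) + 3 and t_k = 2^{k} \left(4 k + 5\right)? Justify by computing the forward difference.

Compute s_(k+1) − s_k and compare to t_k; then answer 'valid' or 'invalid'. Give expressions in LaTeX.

Valid: the claim telescopes to t_k.

s_(k+1) = 2**(k + 1)*(4*k + 1) + 3
s_(k+1) − s_k = 2**k*(4*k + 5)
(s_(k+1) − s_k) − t_k = 0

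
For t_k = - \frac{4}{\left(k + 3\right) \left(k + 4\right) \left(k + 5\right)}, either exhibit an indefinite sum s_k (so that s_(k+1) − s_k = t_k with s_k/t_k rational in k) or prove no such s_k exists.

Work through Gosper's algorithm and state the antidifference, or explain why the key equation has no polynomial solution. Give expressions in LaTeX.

Ratio r(k) = (k + 3)/(k + 6).
A = k + 3, B = k + 6, C = 1.
Set up (k + 3)·f(k+1) − (k + 5)·f(k) − (1) = 0.
From deg A=1, deg B=1, deg C=0: d=2.
A polynomial solution: f(k) = k*(k + 7)/24.
Certificate R = B(k−1)f/C = k*(k + 5)*(k + 7)/24 gives s_k = k*(-k - 7)/(6*(k + 3)*(k + 4)).
s_(k+1) − s_k = -4/(k**3 + 12*k**2 + 47*k + 60) = t_k.

s_k = \frac{k \left(- k - 7\right)}{6 \left(k + 3\right) \left(k + 4\right)}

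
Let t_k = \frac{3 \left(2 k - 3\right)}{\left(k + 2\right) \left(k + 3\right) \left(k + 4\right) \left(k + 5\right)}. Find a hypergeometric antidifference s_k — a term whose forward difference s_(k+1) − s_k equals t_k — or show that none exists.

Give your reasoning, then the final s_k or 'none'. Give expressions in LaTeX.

s_k = \frac{k \left(- k^{2} - 9 k - 98\right)}{24 \left(k + 2\right) \left(k + 3\right) \left(k + 4\right)}

t_(k+1)/t_k = (k + 2)*(2*k - 1)/((k + 6)*(2*k - 3)).
So A=k + 2 and B=k + 6, with C=k - 3/2.
f must satisfy (k + 2)·f(k+1) − (k + 5)·f(k) = k - 3/2.
Bound: deg f ≤ 3.
Solve for f: f(k) = -k*(k**2 + 9*k + 98)/144 (degree 3 ≤ 3).
Certificate R = B(k−1)f/C = -k*(k + 5)*(k**2 + 9*k + 98)/(72*(2*k - 3)) gives s_k = k*(-k**2 - 9*k - 98)/(24*(k + 2)*(k + 3)*(k + 4)).
s_(k+1) − s_k = 3*(2*k - 3)/(k**4 + 14*k**3 + 71*k**2 + 154*k + 120) = t_k.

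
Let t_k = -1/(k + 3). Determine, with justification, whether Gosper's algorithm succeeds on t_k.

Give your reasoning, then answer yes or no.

The ratio is (k + 3)/(k + 4).
A = k + 3, B = k + 4, C = 1.
Solve (k + 3)·f(k+1) − (k + 3)·f(k) = 1.
deg f ≤ 0 (via 1,1,0).
f = c0 ⇒ A·f(k+1) − B(k−1)·f(k) − C = -1. The system {-1 = 0} is inconsistent; no antidifference.

No — key equation has no polynomial f.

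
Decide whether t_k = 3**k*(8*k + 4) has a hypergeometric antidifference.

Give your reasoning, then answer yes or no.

The ratio is 3*(2*k + 3)/(2*k + 1).
So A=3 and B=1, with C=k + 1/2.
Set up (3)·f(k+1) − (1)·f(k) − (k + 1/2) = 0.
Bound: deg f ≤ 1.
Match coefficients ⇒ f(k) = (k - 1)/2.
R(k) = B(k−1)·f(k)/C(k) = (k - 1)/(2*k + 1); s_k = R·t_k = 4*3**k*(k - 1).
Check: Δs_k = 3**k*(8*k + 4). ✓

Yes. s_k = 4*3**k*(k - 1).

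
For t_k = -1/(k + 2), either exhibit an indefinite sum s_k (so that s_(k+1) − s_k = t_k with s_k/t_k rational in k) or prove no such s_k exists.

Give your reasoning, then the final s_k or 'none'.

none — t_k is not Gosper-summable

t_(k+1)/t_k = (k + 2)/(k + 3).
Take A(k)=k + 2, B(k)=k + 3, C(k)=1.
Key eq: (k + 2)·f(k+1) = (k + 2)·f(k) + (1).
Degrees (1,1,0) ⇒ d ≤ 0.
Write f(k) = c0. Then LHS − RHS = -1, requiring -1 = 0: contradictory. No certificate.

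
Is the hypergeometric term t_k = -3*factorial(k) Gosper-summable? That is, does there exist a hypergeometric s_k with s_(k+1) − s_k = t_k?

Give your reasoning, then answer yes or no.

Ratio r(k) = k + 1.
Gosper form: A/B · C(k+1)/C(k) with A=k + 1, B=1, C=1.
Set up (k + 1)·f(k+1) − (1)·f(k) − (1) = 0.
From deg A=1, deg B=0, deg C=0: d=-1.
d = -1 < 0 ⇒ no nonzero polynomial f; not summable.

No — negative degree bound, so no certificate f.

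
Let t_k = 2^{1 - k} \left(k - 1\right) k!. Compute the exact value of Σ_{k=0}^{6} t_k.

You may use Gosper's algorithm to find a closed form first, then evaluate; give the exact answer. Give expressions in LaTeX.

Step 1: r(k) = k*(k + 1)/(2*(k - 1)).
Factor: A=k/2 + 1/2; B=1; C=k - 1.
Set up (k/2 + 1/2)·f(k+1) − (1)·f(k) − (k - 1) = 0.
d = 0 from the (1,0,1) case.
Coefficient equations give f(k) = 2.
Get s_k = R·t_k = 2**(2 - k)*factorial(k) with R(k) = B(k−1)f(k)/C(k) = 2/(k - 1).
Verify: 2**(1 - k)*(k - 1)*factorial(k) matches t_k.
Σ_(k=0)^(6) t_k = s_(7) − s_(0) = 315/2 − (4) = 307/2.

Σ = 307/2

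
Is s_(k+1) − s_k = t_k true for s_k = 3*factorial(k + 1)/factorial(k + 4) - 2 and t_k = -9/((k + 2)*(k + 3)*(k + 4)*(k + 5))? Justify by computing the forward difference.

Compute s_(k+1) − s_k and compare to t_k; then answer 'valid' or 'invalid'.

valid (s_(k+1) − s_k reduces to t_k)

s_(k+1) = 3*factorial(k + 2)/factorial(k + 5) - 2
s_(k+1) − s_k = -9/((k + 2)*(k + 3)*(k + 4)*(k + 5))
(s_(k+1) − s_k) − t_k = 0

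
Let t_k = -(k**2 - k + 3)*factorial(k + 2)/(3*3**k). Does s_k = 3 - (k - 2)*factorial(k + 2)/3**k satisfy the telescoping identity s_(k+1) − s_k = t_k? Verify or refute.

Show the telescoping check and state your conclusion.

Valid: the claim telescopes to t_k.

s_(k+1) = -3**(-k - 1)*(k - 1)*factorial(k + 3) + 3
s_(k+1) − s_k = -(k**2 - k + 3)*factorial(k + 2)/(3*3**k)
(s_(k+1) − s_k) − t_k = 0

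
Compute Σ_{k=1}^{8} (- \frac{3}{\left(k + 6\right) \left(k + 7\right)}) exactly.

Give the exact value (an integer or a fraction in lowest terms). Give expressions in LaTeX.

Σ = -8/35

r(k) = (k + 6)/(k + 8) after simplifying.
Gosper form: A/B · C(k+1)/C(k) with A=k + 6, B=k + 8, C=1.
Need (k + 6)·f(k+1) − (k + 7)·f(k) = 1.
Bound: deg f ≤ 1.
Solve for f: f(k) = k/6 (degree 1 ≤ 1).
R(k) = B(k−1)·f(k)/C(k) = k*(k + 7)/6; s_k = R·t_k = -k/(2*k + 12).
s_(k+1) − s_k = -3/(k**2 + 13*k + 42) = t_k.
Evaluate s at k=9 and k=1: -3/10 and -1/14; difference -8/35.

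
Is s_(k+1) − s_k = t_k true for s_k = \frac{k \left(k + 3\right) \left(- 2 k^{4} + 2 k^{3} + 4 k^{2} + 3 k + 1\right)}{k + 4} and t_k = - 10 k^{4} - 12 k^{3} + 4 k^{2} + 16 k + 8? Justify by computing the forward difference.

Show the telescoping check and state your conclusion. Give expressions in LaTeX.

s_(k+1) = (-2*k**6 - 16*k**5 - 40*k**4 - 25*k**3 + 45*k**2 + 76*k + 32)/(k + 5)
s_(k+1) − s_k = (-10*k**6 - 94*k**5 - 250*k**4 - 140*k**3 + 203*k**2 + 321*k + 128)/(k**2 + 9*k + 20)
(s_(k+1) − s_k) − t_k = (8*k**5 + 54*k**4 + 48*k**3 - 29*k**2 - 71*k - 32)/(k**2 + 9*k + 20)

Invalid: residual \frac{8 k^{5} + 54 k^{4} + 48 k^{3} - 29 k^{2} - 71 k - 32}{k^{2} + 9 k + 20} ≠ 0.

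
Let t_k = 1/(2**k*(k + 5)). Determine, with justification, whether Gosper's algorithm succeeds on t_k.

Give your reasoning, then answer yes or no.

No — negative degree bound, so no certificate f.

Compute t_(k+1)/t_k: get (k + 5)/(2*(k + 6)).
Gosper form: A/B · C(k+1)/C(k) with A=k/2 + 5/2, B=k + 6, C=1.
Set up (k/2 + 5/2)·f(k+1) − (k + 5)·f(k) − (1) = 0.
Degrees (1,1,0) ⇒ d ≤ -1.
Bound -1 < 0, so the key equation has no polynomial solution.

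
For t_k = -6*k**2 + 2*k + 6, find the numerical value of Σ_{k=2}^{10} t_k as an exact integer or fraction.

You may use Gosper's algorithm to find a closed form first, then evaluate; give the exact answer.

Σ = -2142

Ratio r(k) = (k - 3*(k + 1)**2 + 4)/(-3*k**2 + k + 3).
Gosper form: A/B · C(k+1)/C(k) with A=1, B=1, C=k**2 - k/3 - 1.
f must satisfy (1)·f(k+1) − (1)·f(k) = k**2 - k/3 - 1.
Bound: deg f ≤ 3.
Solve for f: f(k) = k*(k**2 - 2*k - 2)/3 (degree 3 ≤ 3).
R(k) = B(k−1)·f(k)/C(k) = k*(k**2 - 2*k - 2)/(3*k**2 - k - 3); s_k = R·t_k = 2*k*(-k**2 + 2*k + 2).
Check: Δs_k = -6*k**2 + 2*k + 6. ✓
Telescoping: Σ = s_(11) − s_(2) = -2134 − (8) = -2142.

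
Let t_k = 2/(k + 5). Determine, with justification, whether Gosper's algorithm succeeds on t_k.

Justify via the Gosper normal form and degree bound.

Step 1: r(k) = (k + 5)/(k + 6).
Gosper form: A/B · C(k+1)/C(k) with A=k + 5, B=k + 6, C=1.
Set up (k + 5)·f(k+1) − (k + 5)·f(k) − (1) = 0.
Bound: deg f ≤ 0.
Write f(k) = c0. Then LHS − RHS = -1, requiring -1 = 0: contradictory. No certificate.

No; the coefficient equations for f are inconsistent.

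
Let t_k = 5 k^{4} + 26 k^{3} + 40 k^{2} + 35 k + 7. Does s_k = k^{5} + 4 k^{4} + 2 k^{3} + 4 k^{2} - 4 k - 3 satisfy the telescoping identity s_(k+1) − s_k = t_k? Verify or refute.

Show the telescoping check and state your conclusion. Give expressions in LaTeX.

valid (s_(k+1) − s_k reduces to t_k)

s_(k+1) = k**5 + 9*k**4 + 28*k**3 + 44*k**2 + 31*k + 4
s_(k+1) − s_k = 5*k**4 + 26*k**3 + 40*k**2 + 35*k + 7
(s_(k+1) − s_k) − t_k = 0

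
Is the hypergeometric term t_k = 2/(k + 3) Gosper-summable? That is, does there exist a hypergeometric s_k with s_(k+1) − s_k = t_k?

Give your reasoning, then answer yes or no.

Compute t_(k+1)/t_k: get (k + 3)/(k + 4).
Factor: A=k + 3; B=k + 4; C=1.
Key eq: (k + 3)·f(k+1) = (k + 3)·f(k) + (1).
Degrees (1,1,0) ⇒ d ≤ 0.
f = c0 ⇒ A·f(k+1) − B(k−1)·f(k) − C = -1. The system {-1 = 0} is inconsistent; no antidifference.

No — key equation has no polynomial f.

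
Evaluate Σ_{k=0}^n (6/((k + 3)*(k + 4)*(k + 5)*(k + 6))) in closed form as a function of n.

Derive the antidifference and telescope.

The ratio is (k + 3)/(k + 7).
So A=k + 3 and B=k + 7, with C=1.
Solve (k + 3)·f(k+1) − (k + 6)·f(k) = 1.
Degrees (1,1,0) ⇒ d ≤ 3.
Solve for f: f(k) = k*(k**2 + 12*k + 47)/180 (degree 3 ≤ 3).
Get s_k = R·t_k = k*(k**2 + 12*k + 47)/(30*(k + 3)*(k + 4)*(k + 5)) with R(k) = B(k−1)f(k)/C(k) = k*(k + 6)*(k**2 + 12*k + 47)/180.
Δs = 6/(k**4 + 18*k**3 + 119*k**2 + 342*k + 360), as required.
Telescope: S(n) = s_(n+1) − s_(0) = (n**3 + 15*n**2 + 74*n + 60)/(30*(n**3 + 15*n**2 + 74*n + 120)) − (0) = (n**3 + 15*n**2 + 74*n + 60)/(30*(n**3 + 15*n**2 + 74*n + 120)).

S(n) = (n**3 + 15*n**2 + 74*n + 60)/(30*(n**3 + 15*n**2 + 74*n + 120))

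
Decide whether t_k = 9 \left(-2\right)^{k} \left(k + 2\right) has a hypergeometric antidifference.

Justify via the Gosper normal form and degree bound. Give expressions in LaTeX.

The ratio is 2*(-k - 3)/(k + 2).
A = -2, B = 1, C = k + 2.
Key eq: (-2)·f(k+1) = (1)·f(k) + (k + 2).
From deg A=0, deg B=0, deg C=1: d=1.
Coefficient equations give f(k) = -(3*k + 4)/9.
So s_k = (B(k−1)f/C)·t_k = (-(3*k + 4)/(9*(k + 2)))·t_k = (-2)**k*(-3*k - 4).
Check: Δs_k = 9*(-2)**k*(k + 2). ✓

Yes. s_k = \left(-2\right)^{k} \left(- 3 k - 4\right).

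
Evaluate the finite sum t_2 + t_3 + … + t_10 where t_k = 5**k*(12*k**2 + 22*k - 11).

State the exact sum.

Ratio r(k) = 5*(12*k**2 + 46*k + 23)/(12*k**2 + 22*k - 11).
So A=5 and B=1, with C=k**2 + 11*k/6 - 11/12.
Set up (5)·f(k+1) − (1)·f(k) − (k**2 + 11*k/6 - 11/12) = 0.
Bound: deg f ≤ 2.
Match coefficients ⇒ f(k) = (3*k**2 - 2*k - 4)/12.
Get s_k = R·t_k = 5**k*(3*k**2 - 2*k - 4) with R(k) = B(k−1)f(k)/C(k) = (3*k**2 - 2*k - 4)/(12*k**2 + 22*k - 11).
Verify: 5**k*(12*k**2 + 22*k - 11) matches t_k.
Telescoping: Σ = s_(11) − s_(2) = 16455078125 − (100) = 16455078025.

Σ = 16455078025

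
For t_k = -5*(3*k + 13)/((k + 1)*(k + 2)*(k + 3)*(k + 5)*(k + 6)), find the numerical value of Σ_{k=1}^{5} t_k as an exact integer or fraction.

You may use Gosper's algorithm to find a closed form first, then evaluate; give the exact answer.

Σ = -725/5544

r(k) = (k + 1)*(k + 5)*(3*k + 16)/((k + 4)*(k + 7)*(3*k + 13)) after simplifying.
So A=k + 1 and B=k + 7, with C=k**2 + 25*k/3 + 52/3.
Need (k + 1)·f(k+1) − (k + 6)·f(k) = k**2 + 25*k/3 + 52/3.
From deg A=1, deg B=1, deg C=2: d=5.
Coefficient equations give f(k) = k*(k + 3)*(k + 4)*(k**2 + 8*k + 17)/30.
Get s_k = R·t_k = k*(-k**2 - 8*k - 17)/(2*(k**3 + 8*k**2 + 17*k + 10)) with R(k) = B(k−1)f(k)/C(k) = k*(k + 3)*(k + 6)*(k**2 + 8*k + 17)/(10*(3*k + 13)).
s_(k+1) − s_k = 5*(-3*k - 13)/(k**5 + 17*k**4 + 107*k**3 + 307*k**2 + 396*k + 180) = t_k.
Σ_(k=1)^(5) t_k = s_(6) − s_(1) = -303/616 − (-13/36) = -725/5544.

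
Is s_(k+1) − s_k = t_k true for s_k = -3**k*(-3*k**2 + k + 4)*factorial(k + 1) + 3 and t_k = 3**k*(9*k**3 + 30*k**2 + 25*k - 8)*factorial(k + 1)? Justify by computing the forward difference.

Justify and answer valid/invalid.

Valid — Δs_k = t_k.

s_(k+1) = -3**(k + 1)*(k - 3*(k + 1)**2 + 5)*factorial(k + 2) + 3
s_(k+1) − s_k = 3**k*(9*k**3 + 30*k**2 + 25*k - 8)*factorial(k + 1)
(s_(k+1) − s_k) − t_k = 0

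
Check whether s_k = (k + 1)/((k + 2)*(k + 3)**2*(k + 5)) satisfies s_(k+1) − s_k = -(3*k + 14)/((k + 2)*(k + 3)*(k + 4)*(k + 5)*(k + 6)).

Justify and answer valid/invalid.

s_(k+1) = (k + 2)/((k + 3)*(k + 4)**2*(k + 6))
s_(k+1) − s_k = (-(k + 1)*(k + 4)**2*(k + 6) + (k + 2)**2*(k + 3)*(k + 5))/((k + 2)*(k + 3)**2*(k + 4)**2*(k + 5)*(k + 6))
(s_(k+1) − s_k) − t_k = 2*(4*k**2 + 33*k + 66)/(k**7 + 27*k**6 + 307*k**5 + 1905*k**4 + 6964*k**3 + 14988*k**2 + 17568*k + 8640)

Invalid: residual 2*(4*k**2 + 33*k + 66)/(k**7 + 27*k**6 + 307*k**5 + 1905*k**4 + 6964*k**3 + 14988*k**2 + 17568*k + 8640) ≠ 0.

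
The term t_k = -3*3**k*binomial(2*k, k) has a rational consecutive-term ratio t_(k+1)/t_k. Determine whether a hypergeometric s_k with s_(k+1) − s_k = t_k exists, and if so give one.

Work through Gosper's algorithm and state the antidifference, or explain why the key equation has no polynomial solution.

Step 1: r(k) = 6*(2*k + 1)/(k + 1).
Take A(k)=12*k + 6, B(k)=k + 1, C(k)=1.
Need (12*k + 6)·f(k+1) − (k)·f(k) = 1.
From deg A=1, deg B=1, deg C=0: d=-1.
Negative degree bound (-1): no f exists, t_k not Gosper-summable.

none — t_k is not Gosper-summable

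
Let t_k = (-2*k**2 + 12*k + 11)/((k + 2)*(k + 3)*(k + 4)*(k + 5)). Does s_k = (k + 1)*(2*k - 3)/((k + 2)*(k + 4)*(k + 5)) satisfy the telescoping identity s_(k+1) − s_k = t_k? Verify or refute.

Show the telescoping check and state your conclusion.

Invalid: residual 2*(4*k**2 - 13*k - 14)/(k**5 + 20*k**4 + 155*k**3 + 580*k**2 + 1044*k + 720) ≠ 0.

s_(k+1) = (k + 2)*(2*k - 1)/((k + 3)*(k + 5)*(k + 6))
s_(k+1) − s_k = (-2*k**3 + 8*k**2 + 57*k + 38)/(k**5 + 20*k**4 + 155*k**3 + 580*k**2 + 1044*k + 720)
(s_(k+1) − s_k) − t_k = 2*(4*k**2 - 13*k - 14)/(k**5 + 20*k**4 + 155*k**3 + 580*k**2 + 1044*k + 720)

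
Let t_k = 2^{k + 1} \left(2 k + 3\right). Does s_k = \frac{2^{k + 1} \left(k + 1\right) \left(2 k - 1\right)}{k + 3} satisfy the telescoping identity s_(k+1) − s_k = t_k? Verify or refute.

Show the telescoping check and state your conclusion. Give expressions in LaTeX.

Invalid: residual \frac{2^{k + 2} \left(- 2 k^{2} - 7 k - 10\right)}{k^{2} + 7 k + 12} ≠ 0.

s_(k+1) = 2**(k + 2)*(k + 2)*(2*k + 1)/(k + 4)
s_(k+1) − s_k = 2**(k + 1)*(2*k**3 + 13*k**2 + 31*k + 16)/(k**2 + 7*k + 12)
(s_(k+1) − s_k) − t_k = 2**(k + 2)*(-2*k**2 - 7*k - 10)/(k**2 + 7*k + 12)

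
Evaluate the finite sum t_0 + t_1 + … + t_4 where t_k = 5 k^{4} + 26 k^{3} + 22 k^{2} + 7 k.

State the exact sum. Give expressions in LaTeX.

Compute t_(k+1)/t_k: get (5*k**4 + 46*k**3 + 130*k**2 + 149*k + 60)/(k*(5*k**3 + 26*k**2 + 22*k + 7)).
Gosper form: A/B · C(k+1)/C(k) with A=1, B=1, C=k**4 + 26*k**3/5 + 22*k**2/5 + 7*k/5.
Set up (1)·f(k+1) − (1)·f(k) − (k**4 + 26*k**3/5 + 22*k**2/5 + 7*k/5) = 0.
From deg A=0, deg B=0, deg C=4: d=5.
Match coefficients ⇒ f(k) = k**2*(k - 1)*(k**2 + 5*k + 1)/5.
Get s_k = R·t_k = k**2*(k**3 + 4*k**2 - 4*k - 1) with R(k) = B(k−1)f(k)/C(k) = k*(k - 1)*(k**2 + 5*k + 1)/(5*k**3 + 26*k**2 + 22*k + 7).
s_(k+1) − s_k = k*(5*k**3 + 26*k**2 + 22*k + 7) = t_k.
Σ_(k=0)^(4) t_k = s_(5) − s_(0) = 5100 − (0) = 5100.

Σ = 5100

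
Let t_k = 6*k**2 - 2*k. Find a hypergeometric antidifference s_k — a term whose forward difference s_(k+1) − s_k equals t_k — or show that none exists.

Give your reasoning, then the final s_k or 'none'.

The ratio is (-k + 3*(k + 1)**2 - 1)/(k*(3*k - 1)).
Take A(k)=1, B(k)=1, C(k)=k**2 - k/3.
Solve (1)·f(k+1) − (1)·f(k) = k**2 - k/3.
From deg A=0, deg B=0, deg C=2: d=3.
Solving with deg f ≤ 3: f(k) = k*(k - 1)**2/3.
So s_k = (B(k−1)f/C)·t_k = ((k - 1)**2/(3*k - 1))·t_k = 2*k*(k**2 - 2*k + 1).
Verify: 2*k*(3*k - 1) matches t_k.

s_k = 2*k*(k**2 - 2*k + 1)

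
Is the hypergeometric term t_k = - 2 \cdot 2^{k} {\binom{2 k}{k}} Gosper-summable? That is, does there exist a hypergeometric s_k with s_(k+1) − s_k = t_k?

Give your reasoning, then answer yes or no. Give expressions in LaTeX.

r(k) = 4*(2*k + 1)/(k + 1) after simplifying.
A = 8*k + 4, B = k + 1, C = 1.
Set up (8*k + 4)·f(k+1) − (k)·f(k) − (1) = 0.
Bound: deg f ≤ -1.
Negative degree bound (-1): no f exists, t_k not Gosper-summable.

No — negative degree bound, so no certificate f.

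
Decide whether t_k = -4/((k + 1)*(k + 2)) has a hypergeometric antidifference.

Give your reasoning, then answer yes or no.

Yes. s_k = -4*k/(k + 1).

The ratio is (k + 1)/(k + 3).
A = k + 1, B = k + 3, C = 1.
Key eq: (k + 1)·f(k+1) = (k + 2)·f(k) + (1).
deg f ≤ 1 (via 1,1,0).
Match coefficients ⇒ f(k) = k.
R(k) = B(k−1)·f(k)/C(k) = k*(k + 2); s_k = R·t_k = -4*k/(k + 1).
Verify: -4/(k**2 + 3*k + 2) matches t_k.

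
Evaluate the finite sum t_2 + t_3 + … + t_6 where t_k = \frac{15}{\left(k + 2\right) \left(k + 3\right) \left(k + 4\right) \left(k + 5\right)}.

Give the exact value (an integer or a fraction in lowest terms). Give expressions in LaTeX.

Step 1: r(k) = (k + 2)/(k + 6).
So A=k + 2 and B=k + 6, with C=1.
Key eq: (k + 2)·f(k+1) = (k + 5)·f(k) + (1).
d = 3 from the (1,1,0) case.
Coefficient equations give f(k) = k*(k**2 + 9*k + 26)/72.
Get s_k = R·t_k = 5*k*(k**2 + 9*k + 26)/(24*(k + 2)*(k + 3)*(k + 4)) with R(k) = B(k−1)f(k)/C(k) = k*(k + 5)*(k**2 + 9*k + 26)/72.
Check: Δs_k = 15/(k**4 + 14*k**3 + 71*k**2 + 154*k + 120). ✓
Σ_(k=2)^(6) t_k = s_(7) − s_(2) = 161/792 − (1/6) = 29/792.

Σ = 29/792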